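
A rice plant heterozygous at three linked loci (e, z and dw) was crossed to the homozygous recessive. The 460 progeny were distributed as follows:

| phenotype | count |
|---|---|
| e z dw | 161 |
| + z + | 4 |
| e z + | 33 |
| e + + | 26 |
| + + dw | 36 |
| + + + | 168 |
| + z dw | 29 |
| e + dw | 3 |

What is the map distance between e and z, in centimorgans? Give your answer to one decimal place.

13.5 centimorgans

The two most frequent reciprocal classes, + + + and e z dw, are the parental types, so the F1 was + + + / e z dw.
The two rarest classes, + z + and e + dw, are the double crossovers. Comparing them with the parentals, only the z allele has switched, so z is the middle locus and the order is e – z – dw.
Crossovers in the e–z interval produce the single-crossover classes e + + and + z dw (26 + 29 = 55) plus the double crossovers (7).
RF(e–z) = (55 + 7) / 460 = 62/460 = 0.1348 → 13.5 centimorgans.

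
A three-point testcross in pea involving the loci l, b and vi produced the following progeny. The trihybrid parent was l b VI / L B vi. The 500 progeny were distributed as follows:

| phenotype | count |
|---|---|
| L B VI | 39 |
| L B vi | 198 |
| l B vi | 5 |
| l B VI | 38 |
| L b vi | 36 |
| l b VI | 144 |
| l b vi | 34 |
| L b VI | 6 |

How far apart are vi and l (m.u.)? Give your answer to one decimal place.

The two rarest classes, L b VI and l B vi, are the double crossovers. Comparing them with the parentals, only the l allele has switched, so l is the middle locus and the order is vi – l – b.
Crossovers in the vi–l interval produce the single-crossover classes l b vi and L B VI (34 + 39 = 73) plus the double crossovers (11).
RF(vi–l) = (73 + 11) / 500 = 84/500 = 0.1680 → 16.8 m.u.

16.8 m.u.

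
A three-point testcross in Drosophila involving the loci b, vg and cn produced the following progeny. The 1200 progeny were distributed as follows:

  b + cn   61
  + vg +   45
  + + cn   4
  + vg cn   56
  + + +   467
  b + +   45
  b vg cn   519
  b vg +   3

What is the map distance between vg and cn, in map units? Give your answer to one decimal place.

The two most frequent reciprocal classes, b vg cn and + + +, are the parental types, so the F1 was b vg cn / + + +.
The two rarest classes, b vg + and + + cn, are the double crossovers. Comparing them with the parentals, only the cn allele has switched, so cn is the middle locus and the order is vg – cn – b.
Crossovers in the vg–cn interval produce the single-crossover classes b + cn and + vg + (61 + 45 = 106) plus the double crossovers (7).
RF(vg–cn) = (106 + 7) / 1200 = 113/1200 = 0.0942 → 9.4 map units.

9.4 map units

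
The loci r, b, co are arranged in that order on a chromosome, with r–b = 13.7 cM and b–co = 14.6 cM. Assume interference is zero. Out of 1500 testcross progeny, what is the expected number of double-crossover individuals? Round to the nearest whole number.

30

Map distances give recombination frequencies of 0.137 and 0.146 for the two intervals.
With no interference, expected double-crossover frequency = 0.137 × 0.146 = 0.02000.
Expected number = 0.02000 × 1500 = 30.00 ≈ 30.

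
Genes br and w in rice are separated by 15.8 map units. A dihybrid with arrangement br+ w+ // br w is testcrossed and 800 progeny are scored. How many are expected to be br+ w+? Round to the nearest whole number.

337

A map distance of 15.8 map units corresponds to a recombination frequency of 0.158.
The F1 is br+ w+ / br w, so br+ w+ is a parental gamete class with expected frequency (1 − r)/2 = 0.842/2 = 0.4210.
Expected number = 0.4210 × 800 = 336.80 ≈ 337.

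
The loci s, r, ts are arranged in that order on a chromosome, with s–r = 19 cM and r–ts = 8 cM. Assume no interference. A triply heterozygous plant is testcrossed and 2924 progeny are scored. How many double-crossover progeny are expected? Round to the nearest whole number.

Map distances give recombination frequencies of 0.190 and 0.080 for the two intervals.
With no interference, expected double-crossover frequency = 0.190 × 0.080 = 0.01520.
Expected number = 0.01520 × 2924 = 44.44 ≈ 44.

44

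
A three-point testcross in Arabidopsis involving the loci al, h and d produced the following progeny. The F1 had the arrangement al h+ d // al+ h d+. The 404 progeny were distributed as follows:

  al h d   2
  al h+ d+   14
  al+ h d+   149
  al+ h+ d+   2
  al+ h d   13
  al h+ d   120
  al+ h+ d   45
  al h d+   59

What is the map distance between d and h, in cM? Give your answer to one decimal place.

7.7 cM

The two rarest classes, al h d and al+ h+ d+, are the double crossovers. Comparing them with the parentals, only the h allele has switched, so h is the middle locus and the order is al – h – d.
Crossovers in the h–d interval produce the single-crossover classes al h+ d+ and al+ h d (14 + 13 = 27) plus the double crossovers (4).
RF(h–d) = (27 + 4) / 404 = 31/404 = 0.0767 → 7.7 cM.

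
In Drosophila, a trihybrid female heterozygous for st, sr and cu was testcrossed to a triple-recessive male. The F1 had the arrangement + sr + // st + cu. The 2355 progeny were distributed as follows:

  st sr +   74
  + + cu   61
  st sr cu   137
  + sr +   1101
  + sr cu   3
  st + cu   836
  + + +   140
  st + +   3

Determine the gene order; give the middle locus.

cu

The two rarest classes, + sr cu and st + +, are the double crossovers. Comparing them with the parentals, only the cu allele has switched, so cu is the middle locus and the order is sr – cu – st.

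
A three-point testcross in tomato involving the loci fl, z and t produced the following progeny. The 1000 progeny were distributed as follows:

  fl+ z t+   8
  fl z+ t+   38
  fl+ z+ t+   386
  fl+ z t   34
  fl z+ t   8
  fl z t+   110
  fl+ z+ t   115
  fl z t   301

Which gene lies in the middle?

The two most frequent reciprocal classes, fl+ z+ t+ and fl z t, are the parental types, so the F1 was fl+ z+ t+ / fl z t.
The two rarest classes, fl+ z t+ and fl z+ t, are the double crossovers. Comparing them with the parentals, only the z allele has switched, so z is the middle locus and the order is t – z – fl.

z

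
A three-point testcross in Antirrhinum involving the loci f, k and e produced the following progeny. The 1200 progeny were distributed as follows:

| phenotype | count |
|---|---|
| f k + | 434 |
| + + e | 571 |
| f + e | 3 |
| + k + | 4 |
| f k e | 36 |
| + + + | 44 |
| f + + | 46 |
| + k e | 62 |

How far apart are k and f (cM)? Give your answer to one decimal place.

The two most frequent reciprocal classes, f k + and + + e, are the parental types, so the F1 was f k + / + + e.
The two rarest classes, + k + and f + e, are the double crossovers. Comparing them with the parentals, only the f allele has switched, so f is the middle locus and the order is k – f – e.
Crossovers in the k–f interval produce the single-crossover classes f + + and + k e (46 + 62 = 108) plus the double crossovers (7).
RF(k–f) = (108 + 7) / 1200 = 115/1200 = 0.0958 → 9.6 cM.

9.6 cM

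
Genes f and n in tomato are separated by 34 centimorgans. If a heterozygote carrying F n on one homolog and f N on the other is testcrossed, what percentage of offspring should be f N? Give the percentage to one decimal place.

33.0%

A map distance of 34 centimorgans corresponds to a recombination frequency of 0.340.
The F1 is F n / f N, so f N is a parental gamete class with expected frequency (1 − r)/2 = 0.660/2 = 0.3300.
That is 0.3300 = 33.0% of the progeny.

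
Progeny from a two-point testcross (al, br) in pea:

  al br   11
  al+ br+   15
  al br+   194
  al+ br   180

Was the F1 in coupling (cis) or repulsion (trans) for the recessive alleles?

The two most frequent classes are al+ br (180) and al br+ (194); these are the parental (non-recombinant) types.
So the F1 carried al+ br on one chromosome and al br+ on the other — the recessive alleles are on opposite chromosomes (trans / repulsion).

trans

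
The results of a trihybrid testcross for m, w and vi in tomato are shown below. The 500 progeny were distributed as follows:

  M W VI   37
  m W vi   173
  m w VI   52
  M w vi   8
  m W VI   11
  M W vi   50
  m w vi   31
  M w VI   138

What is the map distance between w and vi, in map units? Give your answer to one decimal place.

The two most frequent reciprocal classes, m W vi and M w VI, are the parental types, so the F1 was m W vi / M w VI.
The two rarest classes, m W VI and M w vi, are the double crossovers. Comparing them with the parentals, only the vi allele has switched, so vi is the middle locus and the order is w – vi – m.
Crossovers in the w–vi interval produce the single-crossover classes m w vi and M W VI (31 + 37 = 68) plus the double crossovers (19).
RF(w–vi) = (68 + 19) / 500 = 87/500 = 0.1740 → 17.4 map units.

17.4 map units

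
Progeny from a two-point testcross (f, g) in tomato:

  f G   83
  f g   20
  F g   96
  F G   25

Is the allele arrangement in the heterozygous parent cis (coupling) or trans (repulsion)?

trans

The two most frequent classes are F g (96) and f G (83); these are the parental (non-recombinant) types.
So the F1 carried F g on one chromosome and f G on the other — the recessive alleles are on opposite chromosomes (trans / repulsion).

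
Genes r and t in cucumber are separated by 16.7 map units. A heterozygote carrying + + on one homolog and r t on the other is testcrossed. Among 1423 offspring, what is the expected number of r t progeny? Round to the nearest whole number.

A map distance of 16.7 map units corresponds to a recombination frequency of 0.167.
The F1 is + + / r t, so r t is a parental gamete class with expected frequency (1 − r)/2 = 0.833/2 = 0.4165.
Expected number = 0.4165 × 1423 = 592.68 ≈ 593.

593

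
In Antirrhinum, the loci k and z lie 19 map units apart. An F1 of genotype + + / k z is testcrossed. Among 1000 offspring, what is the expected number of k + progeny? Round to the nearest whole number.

A map distance of 19 map units corresponds to a recombination frequency of 0.190.
The F1 is + + / k z, so k + is a recombinant gamete class with expected frequency r/2 = 0.190/2 = 0.0950.
Expected number = 0.0950 × 1000 = 95.00 ≈ 95.

95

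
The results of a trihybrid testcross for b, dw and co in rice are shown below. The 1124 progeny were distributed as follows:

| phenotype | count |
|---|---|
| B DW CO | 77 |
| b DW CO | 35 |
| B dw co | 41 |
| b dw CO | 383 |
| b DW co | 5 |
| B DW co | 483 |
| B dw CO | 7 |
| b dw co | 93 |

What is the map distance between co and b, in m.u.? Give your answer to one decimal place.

16.2 m.u.

The two most frequent reciprocal classes, b dw CO and B DW co, are the parental types, so the F1 was b dw CO / B DW co.
The two rarest classes, B dw CO and b DW co, are the double crossovers. Comparing them with the parentals, only the b allele has switched, so b is the middle locus and the order is co – b – dw.
Crossovers in the co–b interval produce the single-crossover classes b dw co and B DW CO (93 + 77 = 170) plus the double crossovers (12).
RF(co–b) = (170 + 12) / 1124 = 182/1124 = 0.1619 → 16.2 m.u.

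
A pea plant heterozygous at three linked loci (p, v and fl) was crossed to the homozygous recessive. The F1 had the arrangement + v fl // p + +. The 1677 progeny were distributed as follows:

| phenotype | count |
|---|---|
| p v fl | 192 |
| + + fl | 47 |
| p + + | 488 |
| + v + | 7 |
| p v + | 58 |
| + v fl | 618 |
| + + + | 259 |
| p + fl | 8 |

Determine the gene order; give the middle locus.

fl

The two rarest classes, + v + and p + fl, are the double crossovers. Comparing them with the parentals, only the fl allele has switched, so fl is the middle locus and the order is v – fl – p.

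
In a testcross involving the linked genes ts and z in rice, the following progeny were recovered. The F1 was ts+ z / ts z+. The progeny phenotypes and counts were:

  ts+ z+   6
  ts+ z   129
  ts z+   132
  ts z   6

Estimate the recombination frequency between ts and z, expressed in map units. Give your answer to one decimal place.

The recombinant classes are ts+ z+ and ts z: 6 + 6 = 12.
Recombination frequency = 12/273 = 0.0440 ≈ 4.4%, i.e. 4.4 map units.

4.4 map units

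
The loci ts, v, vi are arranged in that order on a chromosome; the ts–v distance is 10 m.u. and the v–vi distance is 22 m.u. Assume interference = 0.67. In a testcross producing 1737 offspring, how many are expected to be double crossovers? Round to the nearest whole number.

Map distances give recombination frequencies of 0.100 and 0.220 for the two intervals.
With interference 0.67 (so coincidence = 0.33), expected double-crossover frequency = 0.100 × 0.220 × 0.33 = 0.00726.
Expected number = 0.00726 × 1737 = 12.61 ≈ 13.

13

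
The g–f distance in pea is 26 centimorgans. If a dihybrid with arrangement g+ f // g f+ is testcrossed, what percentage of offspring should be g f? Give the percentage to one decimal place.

A map distance of 26 centimorgans corresponds to a recombination frequency of 0.260.
The F1 is g+ f / g f+, so g f is a recombinant gamete class with expected frequency r/2 = 0.260/2 = 0.1300.
That is 0.1300 = 13.0% of the progeny.

13.0%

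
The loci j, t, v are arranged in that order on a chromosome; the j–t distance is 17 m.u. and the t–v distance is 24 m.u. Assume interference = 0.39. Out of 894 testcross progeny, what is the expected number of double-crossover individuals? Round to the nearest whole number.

22

Map distances give recombination frequencies of 0.170 and 0.240 for the two intervals.
With interference 0.39 (so coincidence = 0.61), expected double-crossover frequency = 0.170 × 0.240 × 0.61 = 0.02489.
Expected number = 0.02489 × 894 = 22.25 ≈ 22.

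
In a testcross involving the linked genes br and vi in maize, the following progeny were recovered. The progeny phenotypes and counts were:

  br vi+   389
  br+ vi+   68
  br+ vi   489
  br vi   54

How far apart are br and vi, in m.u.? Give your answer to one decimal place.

The two most frequent classes, br+ vi (489) and br vi+ (389), are the parental types, so the F1 was br+ vi / br vi+.
The recombinant classes are br+ vi+ and br vi: 68 + 54 = 122.
Recombination frequency = 122/1000 = 0.1220 ≈ 12.2%, i.e. 12.2 m.u.

12.2 m.u.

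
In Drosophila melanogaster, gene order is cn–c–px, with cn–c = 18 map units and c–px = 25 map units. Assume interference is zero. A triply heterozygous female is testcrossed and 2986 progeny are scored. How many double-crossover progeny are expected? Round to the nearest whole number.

Map distances give recombination frequencies of 0.180 and 0.250 for the two intervals.
With no interference, expected double-crossover frequency = 0.180 × 0.250 = 0.04500.
Expected number = 0.04500 × 2986 = 134.37 ≈ 134.

134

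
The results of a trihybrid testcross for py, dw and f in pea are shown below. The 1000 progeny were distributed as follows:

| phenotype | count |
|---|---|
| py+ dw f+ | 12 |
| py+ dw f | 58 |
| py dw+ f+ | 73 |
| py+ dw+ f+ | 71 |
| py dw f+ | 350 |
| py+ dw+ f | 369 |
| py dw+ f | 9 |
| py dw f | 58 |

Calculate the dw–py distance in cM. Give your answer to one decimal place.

The two most frequent reciprocal classes, py dw f+ and py+ dw+ f, are the parental types, so the F1 was py dw f+ / py+ dw+ f.
The two rarest classes, py+ dw f+ and py dw+ f, are the double crossovers. Comparing them with the parentals, only the py allele has switched, so py is the middle locus and the order is dw – py – f.
Crossovers in the dw–py interval produce the single-crossover classes py dw+ f+ and py+ dw f (73 + 58 = 131) plus the double crossovers (21).
RF(dw–py) = (131 + 21) / 1000 = 152/1000 = 0.1520 → 15.2 cM.

15.2 cM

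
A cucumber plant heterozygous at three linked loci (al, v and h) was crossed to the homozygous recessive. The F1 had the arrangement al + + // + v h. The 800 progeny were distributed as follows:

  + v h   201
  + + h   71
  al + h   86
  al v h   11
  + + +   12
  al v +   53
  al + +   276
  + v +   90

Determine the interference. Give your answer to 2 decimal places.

The two rarest classes, + + + and al v h, are the double crossovers. Comparing them with the parentals, only the al allele has switched, so al is the middle locus and the order is v – al – h.
v–al: (124 + 23)/800 = 0.1837; al–h: (176 + 23)/800 = 0.2487.
Expected DCO frequency = 0.1837 × 0.2487 ≈ 0.04569; observed = 23/800 ≈ 0.02875.
Coefficient of coincidence = 0.02875/0.04569 ≈ 0.63; interference = 1 − 0.63 = 0.37.

0.37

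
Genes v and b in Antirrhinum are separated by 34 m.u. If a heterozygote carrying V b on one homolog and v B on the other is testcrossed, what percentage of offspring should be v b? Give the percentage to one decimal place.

A map distance of 34 m.u. corresponds to a recombination frequency of 0.340.
The F1 is V b / v B, so v b is a recombinant gamete class with expected frequency r/2 = 0.340/2 = 0.1700.
That is 0.1700 = 17.0% of the progeny.

17.0%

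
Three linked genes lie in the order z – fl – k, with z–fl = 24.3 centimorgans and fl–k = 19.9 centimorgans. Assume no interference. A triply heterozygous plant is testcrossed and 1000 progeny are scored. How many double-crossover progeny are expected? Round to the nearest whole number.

Map distances give recombination frequencies of 0.243 and 0.199 for the two intervals.
With no interference, expected double-crossover frequency = 0.243 × 0.199 = 0.04836.
Expected number = 0.04836 × 1000 = 48.36 ≈ 48.

48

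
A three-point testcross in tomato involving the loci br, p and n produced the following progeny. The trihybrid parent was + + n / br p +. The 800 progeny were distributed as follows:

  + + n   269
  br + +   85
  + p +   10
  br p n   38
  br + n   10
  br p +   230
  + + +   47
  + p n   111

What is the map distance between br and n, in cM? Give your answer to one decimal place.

The two rarest classes, br + n and + p +, are the double crossovers. Comparing them with the parentals, only the br allele has switched, so br is the middle locus and the order is n – br – p.
Crossovers in the n–br interval produce the single-crossover classes + + + and br p n (47 + 38 = 85) plus the double crossovers (20).
RF(n–br) = (85 + 20) / 800 = 105/800 = 0.1313 → 13.1 cM.

13.1 cM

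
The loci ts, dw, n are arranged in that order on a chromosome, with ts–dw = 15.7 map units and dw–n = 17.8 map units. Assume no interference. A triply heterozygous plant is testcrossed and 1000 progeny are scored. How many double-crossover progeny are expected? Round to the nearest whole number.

28

Map distances give recombination frequencies of 0.157 and 0.178 for the two intervals.
With no interference, expected double-crossover frequency = 0.157 × 0.178 = 0.02795.
Expected number = 0.02795 × 1000 = 27.95 ≈ 28.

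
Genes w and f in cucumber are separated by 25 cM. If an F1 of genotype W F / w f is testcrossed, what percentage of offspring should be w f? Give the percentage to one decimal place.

A map distance of 25 cM corresponds to a recombination frequency of 0.250.
The F1 is W F / w f, so w f is a parental gamete class with expected frequency (1 − r)/2 = 0.750/2 = 0.3750.
That is 0.3750 = 37.5% of the progeny.

37.5%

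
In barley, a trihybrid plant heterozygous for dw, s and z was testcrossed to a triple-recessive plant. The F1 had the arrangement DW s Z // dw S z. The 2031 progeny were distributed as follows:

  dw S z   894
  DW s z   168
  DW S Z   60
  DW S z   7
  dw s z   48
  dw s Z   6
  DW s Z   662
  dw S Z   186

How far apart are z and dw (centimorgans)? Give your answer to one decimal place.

The two rarest classes, dw s Z and DW S z, are the double crossovers. Comparing them with the parentals, only the dw allele has switched, so dw is the middle locus and the order is z – dw – s.
Crossovers in the z–dw interval produce the single-crossover classes DW s z and dw S Z (168 + 186 = 354) plus the double crossovers (13).
RF(z–dw) = (354 + 13) / 2031 = 367/2031 = 0.1807 → 18.1 centimorgans.

18.1 centimorgans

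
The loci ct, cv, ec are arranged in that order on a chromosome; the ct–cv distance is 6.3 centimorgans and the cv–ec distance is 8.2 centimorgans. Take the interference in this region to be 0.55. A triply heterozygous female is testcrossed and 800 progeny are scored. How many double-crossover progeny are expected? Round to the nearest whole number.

2

Map distances give recombination frequencies of 0.063 and 0.082 for the two intervals.
With interference 0.55 (so coincidence = 0.45), expected double-crossover frequency = 0.063 × 0.082 × 0.45 = 0.00232.
Expected number = 0.00232 × 800 = 1.86 ≈ 2.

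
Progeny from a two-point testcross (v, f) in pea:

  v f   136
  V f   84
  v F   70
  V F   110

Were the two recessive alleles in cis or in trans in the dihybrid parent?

The two most frequent classes are V F (110) and v f (136); these are the parental (non-recombinant) types.
So the F1 carried V F on one chromosome and v f on the other — the recessive alleles are on the same chromosome (cis / coupling).

cis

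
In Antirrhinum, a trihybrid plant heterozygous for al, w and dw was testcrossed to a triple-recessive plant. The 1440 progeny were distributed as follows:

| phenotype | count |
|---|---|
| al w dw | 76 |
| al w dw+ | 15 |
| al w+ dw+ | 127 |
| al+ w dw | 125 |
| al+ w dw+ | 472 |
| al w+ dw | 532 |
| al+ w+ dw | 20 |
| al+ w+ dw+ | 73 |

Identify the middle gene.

The two most frequent reciprocal classes, al+ w dw+ and al w+ dw, are the parental types, so the F1 was al+ w dw+ / al w+ dw.
The two rarest classes, al w dw+ and al+ w+ dw, are the double crossovers. Comparing them with the parentals, only the al allele has switched, so al is the middle locus and the order is dw – al – w.

al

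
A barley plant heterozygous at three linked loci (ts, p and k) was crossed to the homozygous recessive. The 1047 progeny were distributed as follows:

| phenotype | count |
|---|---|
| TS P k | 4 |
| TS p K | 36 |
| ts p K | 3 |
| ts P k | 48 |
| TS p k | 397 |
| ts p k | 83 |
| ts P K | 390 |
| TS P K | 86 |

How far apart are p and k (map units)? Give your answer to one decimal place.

The two most frequent reciprocal classes, ts P K and TS p k, are the parental types, so the F1 was ts P K / TS p k.
The two rarest classes, ts p K and TS P k, are the double crossovers. Comparing them with the parentals, only the p allele has switched, so p is the middle locus and the order is ts – p – k.
Crossovers in the p–k interval produce the single-crossover classes ts P k and TS p K (48 + 36 = 84) plus the double crossovers (7).
RF(p–k) = (84 + 7) / 1047 = 91/1047 = 0.0869 → 8.7 map units.

8.7 map units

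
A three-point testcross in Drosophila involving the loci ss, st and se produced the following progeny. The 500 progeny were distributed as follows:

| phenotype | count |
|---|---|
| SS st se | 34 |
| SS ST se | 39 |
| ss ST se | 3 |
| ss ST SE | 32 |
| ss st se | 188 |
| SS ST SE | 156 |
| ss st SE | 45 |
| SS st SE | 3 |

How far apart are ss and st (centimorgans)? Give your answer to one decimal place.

The two most frequent reciprocal classes, ss st se and SS ST SE, are the parental types, so the F1 was ss st se / SS ST SE.
The two rarest classes, ss ST se and SS st SE, are the double crossovers. Comparing them with the parentals, only the st allele has switched, so st is the middle locus and the order is ss – st – se.
Crossovers in the ss–st interval produce the single-crossover classes SS st se and ss ST SE (34 + 32 = 66) plus the double crossovers (6).
RF(ss–st) = (66 + 6) / 500 = 72/500 = 0.1440 → 14.4 centimorgans.

14.4 centimorgans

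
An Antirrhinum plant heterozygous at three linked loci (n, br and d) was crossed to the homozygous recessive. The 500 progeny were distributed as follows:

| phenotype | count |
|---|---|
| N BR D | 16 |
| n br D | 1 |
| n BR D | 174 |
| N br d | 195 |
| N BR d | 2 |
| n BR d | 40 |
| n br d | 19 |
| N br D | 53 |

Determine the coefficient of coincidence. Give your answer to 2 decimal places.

The two most frequent reciprocal classes, N br d and n BR D, are the parental types, so the F1 was N br d / n BR D.
The two rarest classes, N BR d and n br D, are the double crossovers. Comparing them with the parentals, only the br allele has switched, so br is the middle locus and the order is d – br – n.
d–br: (93 + 3)/500 = 0.1920; br–n: (35 + 3)/500 = 0.0760.
Expected DCO frequency = 0.1920 × 0.0760 ≈ 0.01459; observed = 3/500 ≈ 0.00600.
Coefficient of coincidence = 0.00600/0.01459 ≈ 0.41.

0.41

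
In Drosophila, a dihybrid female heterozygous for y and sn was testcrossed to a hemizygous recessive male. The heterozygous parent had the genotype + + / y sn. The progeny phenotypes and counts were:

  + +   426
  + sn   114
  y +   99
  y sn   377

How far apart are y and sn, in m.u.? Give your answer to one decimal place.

The recombinant classes are + sn and y +: 114 + 99 = 213.
Recombination frequency = 213/1016 = 0.2096 ≈ 21.0%, i.e. 21.0 m.u.

21.0 m.u.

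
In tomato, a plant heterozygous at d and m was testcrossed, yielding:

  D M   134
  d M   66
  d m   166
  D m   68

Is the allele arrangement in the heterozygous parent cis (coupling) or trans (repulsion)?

The two most frequent classes are D M (134) and d m (166); these are the parental (non-recombinant) types.
So the F1 carried D M on one chromosome and d m on the other — the recessive alleles are on the same chromosome (cis / coupling).

cis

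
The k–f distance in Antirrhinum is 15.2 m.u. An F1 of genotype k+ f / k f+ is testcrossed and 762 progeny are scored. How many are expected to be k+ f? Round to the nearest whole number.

323

A map distance of 15.2 m.u. corresponds to a recombination frequency of 0.152.
The F1 is k+ f / k f+, so k+ f is a parental gamete class with expected frequency (1 − r)/2 = 0.848/2 = 0.4240.
Expected number = 0.4240 × 762 = 323.09 ≈ 323.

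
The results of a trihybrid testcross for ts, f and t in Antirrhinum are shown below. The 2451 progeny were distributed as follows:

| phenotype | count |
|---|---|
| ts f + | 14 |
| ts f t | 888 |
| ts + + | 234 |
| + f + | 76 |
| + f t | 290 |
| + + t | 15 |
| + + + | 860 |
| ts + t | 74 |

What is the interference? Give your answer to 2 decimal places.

0.28

The two most frequent reciprocal classes, ts f t and + + +, are the parental types, so the F1 was ts f t / + + +.
The two rarest classes, ts f + and + + t, are the double crossovers. Comparing them with the parentals, only the t allele has switched, so t is the middle locus and the order is f – t – ts.
f–t: (150 + 29)/2451 = 0.0730; t–ts: (524 + 29)/2451 = 0.2256.
Expected DCO frequency = 0.0730 × 0.2256 ≈ 0.01647; observed = 29/2451 ≈ 0.01183.
Coefficient of coincidence = 0.01183/0.01647 ≈ 0.72; interference = 1 − 0.72 = 0.28.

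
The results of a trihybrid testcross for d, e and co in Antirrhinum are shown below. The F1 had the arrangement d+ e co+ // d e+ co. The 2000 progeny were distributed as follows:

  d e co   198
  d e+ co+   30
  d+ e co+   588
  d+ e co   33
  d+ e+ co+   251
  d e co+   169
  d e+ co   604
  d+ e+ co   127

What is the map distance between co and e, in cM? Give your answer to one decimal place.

25.6 cM

The two rarest classes, d+ e co and d e+ co+, are the double crossovers. Comparing them with the parentals, only the co allele has switched, so co is the middle locus and the order is d – co – e.
Crossovers in the co–e interval produce the single-crossover classes d+ e+ co+ and d e co (251 + 198 = 449) plus the double crossovers (63).
RF(co–e) = (449 + 63) / 2000 = 512/2000 = 0.2560 → 25.6 cM.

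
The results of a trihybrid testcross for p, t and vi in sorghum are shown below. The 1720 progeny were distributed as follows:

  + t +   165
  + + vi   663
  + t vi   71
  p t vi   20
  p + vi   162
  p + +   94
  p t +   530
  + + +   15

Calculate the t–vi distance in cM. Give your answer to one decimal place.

The two most frequent reciprocal classes, p t + and + + vi, are the parental types, so the F1 was p t + / + + vi.
The two rarest classes, p t vi and + + +, are the double crossovers. Comparing them with the parentals, only the vi allele has switched, so vi is the middle locus and the order is t – vi – p.
Crossovers in the t–vi interval produce the single-crossover classes p + + and + t vi (94 + 71 = 165) plus the double crossovers (35).
RF(t–vi) = (165 + 35) / 1720 = 200/1720 = 0.1163 → 11.6 cM.

11.6 cM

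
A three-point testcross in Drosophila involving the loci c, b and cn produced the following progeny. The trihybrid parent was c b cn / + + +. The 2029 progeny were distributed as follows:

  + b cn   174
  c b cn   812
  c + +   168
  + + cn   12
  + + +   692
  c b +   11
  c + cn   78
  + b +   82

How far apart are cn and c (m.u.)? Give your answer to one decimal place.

The two rarest classes, c b + and + + cn, are the double crossovers. Comparing them with the parentals, only the cn allele has switched, so cn is the middle locus and the order is c – cn – b.
Crossovers in the c–cn interval produce the single-crossover classes + b cn and c + + (174 + 168 = 342) plus the double crossovers (23).
RF(c–cn) = (342 + 23) / 2029 = 365/2029 = 0.1799 → 18.0 m.u.

18.0 m.u.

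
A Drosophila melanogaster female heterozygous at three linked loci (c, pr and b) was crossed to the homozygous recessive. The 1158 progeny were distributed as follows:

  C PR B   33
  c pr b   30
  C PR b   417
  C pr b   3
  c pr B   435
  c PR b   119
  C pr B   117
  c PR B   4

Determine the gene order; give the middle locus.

pr

The two most frequent reciprocal classes, c pr B and C PR b, are the parental types, so the F1 was c pr B / C PR b.
The two rarest classes, c PR B and C pr b, are the double crossovers. Comparing them with the parentals, only the pr allele has switched, so pr is the middle locus and the order is b – pr – c.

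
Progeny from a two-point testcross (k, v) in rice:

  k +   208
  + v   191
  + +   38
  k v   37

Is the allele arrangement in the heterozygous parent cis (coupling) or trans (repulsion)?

trans

The two most frequent classes are + v (191) and k + (208); these are the parental (non-recombinant) types.
So the F1 carried + v on one chromosome and k + on the other — the recessive alleles are on opposite chromosomes (trans / repulsion).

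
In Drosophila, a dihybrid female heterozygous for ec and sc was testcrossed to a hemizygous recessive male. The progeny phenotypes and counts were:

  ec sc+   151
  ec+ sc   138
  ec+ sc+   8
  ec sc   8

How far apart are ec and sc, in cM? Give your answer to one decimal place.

The two most frequent classes, ec+ sc (138) and ec sc+ (151), are the parental types, so the F1 was ec+ sc / ec sc+.
The recombinant classes are ec+ sc+ and ec sc: 8 + 8 = 16.
Recombination frequency = 16/305 = 0.0525 ≈ 5.2%, i.e. 5.2 cM.

5.2 cM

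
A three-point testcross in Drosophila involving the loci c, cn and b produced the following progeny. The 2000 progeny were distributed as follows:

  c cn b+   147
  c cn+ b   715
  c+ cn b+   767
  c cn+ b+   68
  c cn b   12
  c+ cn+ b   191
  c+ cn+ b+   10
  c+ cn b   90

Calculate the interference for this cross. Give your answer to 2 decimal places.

0.32

The two most frequent reciprocal classes, c cn+ b and c+ cn b+, are the parental types, so the F1 was c cn+ b / c+ cn b+.
The two rarest classes, c cn b and c+ cn+ b+, are the double crossovers. Comparing them with the parentals, only the cn allele has switched, so cn is the middle locus and the order is c – cn – b.
c–cn: (338 + 22)/2000 = 0.1800; cn–b: (158 + 22)/2000 = 0.0900.
Expected DCO frequency = 0.1800 × 0.0900 ≈ 0.01620; observed = 22/2000 ≈ 0.01100.
Coefficient of coincidence = 0.01100/0.01620 ≈ 0.68; interference = 1 − 0.68 = 0.32.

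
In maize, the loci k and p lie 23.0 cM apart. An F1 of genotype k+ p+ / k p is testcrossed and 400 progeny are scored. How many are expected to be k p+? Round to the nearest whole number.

46

A map distance of 23.0 cM corresponds to a recombination frequency of 0.230.
The F1 is k+ p+ / k p, so k p+ is a recombinant gamete class with expected frequency r/2 = 0.230/2 = 0.1150.
Expected number = 0.1150 × 400 = 46.00 ≈ 46.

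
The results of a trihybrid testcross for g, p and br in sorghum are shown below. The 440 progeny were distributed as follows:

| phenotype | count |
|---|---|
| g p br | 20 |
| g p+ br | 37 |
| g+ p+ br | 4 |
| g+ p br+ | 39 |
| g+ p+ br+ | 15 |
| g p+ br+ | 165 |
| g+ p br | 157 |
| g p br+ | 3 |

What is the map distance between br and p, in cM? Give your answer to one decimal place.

The two most frequent reciprocal classes, g p+ br+ and g+ p br, are the parental types, so the F1 was g p+ br+ / g+ p br.
The two rarest classes, g p br+ and g+ p+ br, are the double crossovers. Comparing them with the parentals, only the p allele has switched, so p is the middle locus and the order is g – p – br.
Crossovers in the p–br interval produce the single-crossover classes g p+ br and g+ p br+ (37 + 39 = 76) plus the double crossovers (7).
RF(p–br) = (76 + 7) / 440 = 83/440 = 0.1886 → 18.9 cM.

18.9 cM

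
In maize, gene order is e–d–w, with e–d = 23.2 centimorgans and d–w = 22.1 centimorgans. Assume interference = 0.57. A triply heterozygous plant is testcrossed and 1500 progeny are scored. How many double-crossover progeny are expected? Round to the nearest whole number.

Map distances give recombination frequencies of 0.232 and 0.221 for the two intervals.
With interference 0.57 (so coincidence = 0.43), expected double-crossover frequency = 0.232 × 0.221 × 0.43 = 0.02205.
Expected number = 0.02205 × 1500 = 33.07 ≈ 33.

33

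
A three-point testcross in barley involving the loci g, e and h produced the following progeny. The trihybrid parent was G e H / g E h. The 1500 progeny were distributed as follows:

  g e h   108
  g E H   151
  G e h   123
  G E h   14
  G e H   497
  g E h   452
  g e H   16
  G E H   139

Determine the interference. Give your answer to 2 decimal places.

The two rarest classes, g e H and G E h, are the double crossovers. Comparing them with the parentals, only the g allele has switched, so g is the middle locus and the order is e – g – h.
e–g: (247 + 30)/1500 = 0.1847; g–h: (274 + 30)/1500 = 0.2027.
Expected DCO frequency = 0.1847 × 0.2027 ≈ 0.03744; observed = 30/1500 ≈ 0.02000.
Coefficient of coincidence = 0.02000/0.03744 ≈ 0.53; interference = 1 − 0.53 = 0.47.

0.47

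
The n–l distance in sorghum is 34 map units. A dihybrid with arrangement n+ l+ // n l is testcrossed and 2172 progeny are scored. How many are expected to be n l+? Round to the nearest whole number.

369

A map distance of 34 map units corresponds to a recombination frequency of 0.340.
The F1 is n+ l+ / n l, so n l+ is a recombinant gamete class with expected frequency r/2 = 0.340/2 = 0.1700.
Expected number = 0.1700 × 2172 = 369.24 ≈ 369.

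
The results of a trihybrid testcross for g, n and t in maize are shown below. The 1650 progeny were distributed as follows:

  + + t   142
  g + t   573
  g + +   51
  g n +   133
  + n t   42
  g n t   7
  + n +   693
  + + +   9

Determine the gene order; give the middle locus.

n

The two most frequent reciprocal classes, + n + and g + t, are the parental types, so the F1 was + n + / g + t.
The two rarest classes, + + + and g n t, are the double crossovers. Comparing them with the parentals, only the n allele has switched, so n is the middle locus and the order is g – n – t.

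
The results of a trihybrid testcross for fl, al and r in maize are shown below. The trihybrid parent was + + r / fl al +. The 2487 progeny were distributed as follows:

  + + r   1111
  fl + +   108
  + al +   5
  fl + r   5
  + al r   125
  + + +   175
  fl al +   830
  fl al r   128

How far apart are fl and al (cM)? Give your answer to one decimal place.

The two rarest classes, fl + r and + al +, are the double crossovers. Comparing them with the parentals, only the fl allele has switched, so fl is the middle locus and the order is al – fl – r.
Crossovers in the al–fl interval produce the single-crossover classes + al r and fl + + (125 + 108 = 233) plus the double crossovers (10).
RF(al–fl) = (233 + 10) / 2487 = 243/2487 = 0.0977 → 9.8 cM.

9.8 cM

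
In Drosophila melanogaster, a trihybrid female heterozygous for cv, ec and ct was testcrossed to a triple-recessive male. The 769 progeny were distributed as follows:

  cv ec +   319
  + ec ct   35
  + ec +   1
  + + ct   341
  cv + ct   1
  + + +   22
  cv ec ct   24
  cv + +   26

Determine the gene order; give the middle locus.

The two most frequent reciprocal classes, cv ec + and + + ct, are the parental types, so the F1 was cv ec + / + + ct.
The two rarest classes, + ec + and cv + ct, are the double crossovers. Comparing them with the parentals, only the cv allele has switched, so cv is the middle locus and the order is ct – cv – ec.

cv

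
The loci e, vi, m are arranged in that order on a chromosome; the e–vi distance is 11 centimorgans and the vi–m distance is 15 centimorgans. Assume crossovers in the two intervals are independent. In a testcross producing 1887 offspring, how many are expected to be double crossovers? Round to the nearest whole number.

31

Map distances give recombination frequencies of 0.110 and 0.150 for the two intervals.
With no interference, expected double-crossover frequency = 0.110 × 0.150 = 0.01650.
Expected number = 0.01650 × 1887 = 31.14 ≈ 31.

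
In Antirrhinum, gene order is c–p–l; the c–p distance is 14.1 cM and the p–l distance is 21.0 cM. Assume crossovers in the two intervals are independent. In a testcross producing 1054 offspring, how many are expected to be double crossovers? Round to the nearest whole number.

Map distances give recombination frequencies of 0.141 and 0.210 for the two intervals.
With no interference, expected double-crossover frequency = 0.141 × 0.210 = 0.02961.
Expected number = 0.02961 × 1054 = 31.21 ≈ 31.

31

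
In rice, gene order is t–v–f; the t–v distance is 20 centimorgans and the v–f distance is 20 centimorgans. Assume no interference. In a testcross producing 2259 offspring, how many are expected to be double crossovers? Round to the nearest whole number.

Map distances give recombination frequencies of 0.200 and 0.200 for the two intervals.
With no interference, expected double-crossover frequency = 0.200 × 0.200 = 0.04000.
Expected number = 0.04000 × 2259 = 90.36 ≈ 90.

90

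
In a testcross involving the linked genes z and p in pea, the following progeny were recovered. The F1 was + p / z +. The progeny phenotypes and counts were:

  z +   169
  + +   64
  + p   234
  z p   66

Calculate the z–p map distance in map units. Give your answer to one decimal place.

The recombinant classes are + + and z p: 64 + 66 = 130.
Recombination frequency = 130/533 = 0.2439 ≈ 24.4%, i.e. 24.4 map units.

24.4 map units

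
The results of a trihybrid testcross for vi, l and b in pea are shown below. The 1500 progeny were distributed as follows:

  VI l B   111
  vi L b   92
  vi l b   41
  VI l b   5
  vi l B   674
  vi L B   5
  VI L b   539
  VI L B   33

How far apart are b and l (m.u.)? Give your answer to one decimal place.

5.6 m.u.

The two most frequent reciprocal classes, vi l B and VI L b, are the parental types, so the F1 was vi l B / VI L b.
The two rarest classes, vi L B and VI l b, are the double crossovers. Comparing them with the parentals, only the l allele has switched, so l is the middle locus and the order is vi – l – b.
Crossovers in the l–b interval produce the single-crossover classes vi l b and VI L B (41 + 33 = 74) plus the double crossovers (10).
RF(l–b) = (74 + 10) / 1500 = 84/1500 = 0.0560 → 5.6 m.u.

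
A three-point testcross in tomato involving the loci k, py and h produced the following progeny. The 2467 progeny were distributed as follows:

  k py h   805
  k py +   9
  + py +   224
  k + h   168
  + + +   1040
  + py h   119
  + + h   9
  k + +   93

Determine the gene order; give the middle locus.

h

The two most frequent reciprocal classes, + + + and k py h, are the parental types, so the F1 was + + + / k py h.
The two rarest classes, + + h and k py +, are the double crossovers. Comparing them with the parentals, only the h allele has switched, so h is the middle locus and the order is k – h – py.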